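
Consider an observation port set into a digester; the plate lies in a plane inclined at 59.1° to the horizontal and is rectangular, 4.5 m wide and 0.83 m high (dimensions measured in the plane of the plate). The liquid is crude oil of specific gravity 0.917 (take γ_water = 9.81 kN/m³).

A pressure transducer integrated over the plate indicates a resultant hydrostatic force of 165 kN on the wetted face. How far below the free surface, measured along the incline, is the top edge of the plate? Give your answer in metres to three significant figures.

γ = 0.917 × 9.81 = 8.99577 kN/m³.
A = 4.5 × 0.83 = 3.735 m².
From F = γ·h_c·A, the centroid depth is h_c = 165/(8.99577 × 3.735) = 4.91083 m.
Let θ = 59.1° be the plate's angle to the horizontal; measure y along the incline from where the plane meets the free surface. Vertical depth h = y·sinθ with sinθ = 0.858065.
Along the incline, y_c = h_c/sinθ = 4.91083/0.858065 = 5.72314 m.
The centroid lies 0.83/2 = 0.415 m below the top edge, so the top edge sits at y_top = 5.72314 − 0.415 = 5.30814 m along the incline.

y_top ≈ 5.31 m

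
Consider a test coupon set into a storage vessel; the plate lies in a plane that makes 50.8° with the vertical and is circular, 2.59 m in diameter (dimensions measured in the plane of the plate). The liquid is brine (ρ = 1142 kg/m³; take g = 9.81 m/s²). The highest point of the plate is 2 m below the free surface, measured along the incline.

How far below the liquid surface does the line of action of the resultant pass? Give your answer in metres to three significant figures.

h_p = 2.16 m

γ = ρg = 1142 × 9.81 / 1000 = 11.20302 kN/m³.
The plate makes 50.8° with the vertical, i.e. θ = 90° − 50.8° = 39.2° to the horizontal. Measuring y along the incline from the free-surface line, vertical depth h = y·sinθ with sinθ = 0.632029.
The centroid is at the centre, 1.295 m below the top of the plate, so y_c = 2 + 1.295 = 3.295 m and h_c = 3.295 × 0.632029 = 2.08254 m.
A = π(1.295)² = 5.26853 m².
Resultant F = γ·h_c·A = 11.20302 × 2.08254 × 5.26853 = 122.919 kN.
I_c = πr⁴/4 = π × 1.295⁴/4 = 2.20886 m⁴.
Centre of pressure: y_p = y_c + I_c/(y_c·A) = 3.295 + 2.20886/(3.295 × 5.26853) = 3.295 + 0.12724 = 3.42224 m along the plane.
Vertically, h_p = y_p·sinθ = 3.42224 × 0.632029 = 2.16295 m.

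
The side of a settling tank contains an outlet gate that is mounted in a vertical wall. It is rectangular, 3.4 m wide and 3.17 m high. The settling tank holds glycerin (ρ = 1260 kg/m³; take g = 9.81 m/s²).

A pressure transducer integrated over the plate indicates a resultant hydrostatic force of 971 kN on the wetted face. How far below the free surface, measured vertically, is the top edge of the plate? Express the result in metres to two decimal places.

γ = ρg = 1260 × 9.81 / 1000 = 12.3606 kN/m³.
A = 3.4 × 3.17 = 10.778 m².
From F = γ·h_c·A, the centroid depth is h_c = 971/(12.3606 × 10.778) = 7.28856 m.
The centroid lies 3.17/2 = 1.585 m below the top edge, so the top edge sits at h_top = 7.28856 − 1.585 = 5.70356 m below the surface.

d_top ≈ 5.70 m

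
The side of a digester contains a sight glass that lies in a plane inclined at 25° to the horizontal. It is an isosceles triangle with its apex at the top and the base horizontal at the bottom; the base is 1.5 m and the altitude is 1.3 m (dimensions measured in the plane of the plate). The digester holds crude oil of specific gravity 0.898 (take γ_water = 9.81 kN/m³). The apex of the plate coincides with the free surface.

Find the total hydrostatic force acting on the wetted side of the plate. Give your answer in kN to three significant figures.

γ = 0.898 × 9.81 = 8.80938 kN/m³.
Let θ = 25° be the plate's angle to the horizontal; measure y along the incline from where the plane meets the free surface. Vertical depth h = y·sinθ with sinθ = 0.422618.
With the apex up, the centroid sits 2h/3 = 2 × 1.3/3 = 0.866667 m below the apex, so y_c = 0.866667 m and h_c = 0.866667 × 0.422618 = 0.366269 m.
A = ½ × 1.5 × 1.3 = 0.975 m².
Resultant F = γ·h_c·A = 8.80938 × 0.366269 × 0.975 = 3.14594 kN.

F ≈ 3.15 kN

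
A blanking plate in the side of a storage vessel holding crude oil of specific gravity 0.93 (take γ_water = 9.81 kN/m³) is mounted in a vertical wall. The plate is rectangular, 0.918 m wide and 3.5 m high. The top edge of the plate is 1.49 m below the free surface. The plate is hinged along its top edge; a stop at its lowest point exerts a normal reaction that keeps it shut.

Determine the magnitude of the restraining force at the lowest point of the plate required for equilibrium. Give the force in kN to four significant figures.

γ = 0.93 × 9.81 = 9.1233 kN/m³.
The centroid lies 3.5/2 = 1.75 m below the top edge, so the centroid depth is h_c = 1.49 + 1.75 = 3.24 m.
A = 0.918 × 3.5 = 3.213 m².
Resultant F = γ·h_c·A = 9.1233 × 3.24 × 3.213 = 94.9746 kN.
I_c = b·h³/12 = 0.918 × 3.5³/12 = 3.27994 m⁴.
Centre of pressure: y_p = y_c + I_c/(y_c·A) = 3.24 + 3.27994/(3.24 × 3.213) = 3.24 + 0.315072 = 3.55507 m along the plane.
The resultant acts 1.75 + 0.315072 = 2.06507 m (along the plate) below the hinge at the top edge, so the moment about the hinge is M = F × 2.06507 = 94.9746 × 2.06507 = 196.129 kN·m.
A normal force at the bottom, 3.5 m from the hinge, must supply this moment: P = 196.129/3.5 = 56.0369 kN.

P ≈ 56.04 kN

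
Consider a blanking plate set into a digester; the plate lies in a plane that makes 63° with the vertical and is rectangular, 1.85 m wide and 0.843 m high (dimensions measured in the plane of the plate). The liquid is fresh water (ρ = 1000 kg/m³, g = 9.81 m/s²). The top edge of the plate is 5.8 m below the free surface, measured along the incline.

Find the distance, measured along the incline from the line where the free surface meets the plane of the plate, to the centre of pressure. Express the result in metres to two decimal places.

y_p = 6.23 m

γ = ρg = 1000 × 9.81 = 9810 N/m³ = 9.81 kN/m³.
The plate makes 63° with the vertical, i.e. θ = 90° − 63° = 27° to the horizontal. Measuring y along the incline from the free-surface line, vertical depth h = y·sinθ with sinθ = 0.453990.
The centroid lies 0.843/2 = 0.4215 m below the top edge, so y_c = 5.8 + 0.4215 = 6.2215 m and h_c = 6.2215 × 0.453990 = 2.8245 m.
A = 1.85 × 0.843 = 1.55955 m².
Resultant F = γ·h_c·A = 9.81 × 2.8245 × 1.55955 = 43.2125 kN.
I_c = b·h³/12 = 1.85 × 0.843³/12 = 0.0923577 m⁴.
Centre of pressure: y_p = y_c + I_c/(y_c·A) = 6.2215 + 0.0923577/(6.2215 × 1.55955) = 6.2215 + 0.00951872 = 6.23102 m along the plane.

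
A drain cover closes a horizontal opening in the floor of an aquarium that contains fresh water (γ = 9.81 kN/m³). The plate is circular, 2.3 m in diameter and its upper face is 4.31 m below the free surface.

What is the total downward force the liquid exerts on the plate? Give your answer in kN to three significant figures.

F ≈ 176 kN

γ = 9.81 kN/m³.
The plate is horizontal, so pressure is uniform at p = γ·h = 9.81 × 4.31 = 42.2811 kN/m².
A = π(1.15)² = 4.15476 m².
F = p·A = 42.2811 × 4.15476 = 175.668 kN.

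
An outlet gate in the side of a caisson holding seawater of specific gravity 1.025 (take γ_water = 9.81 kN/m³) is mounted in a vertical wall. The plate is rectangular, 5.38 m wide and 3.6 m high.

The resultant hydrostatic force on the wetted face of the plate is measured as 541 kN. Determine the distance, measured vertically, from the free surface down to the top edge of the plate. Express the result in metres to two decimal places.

d_top ≈ 0.98 m

γ = 1.025 × 9.81 = 10.05525 kN/m³.
A = 5.38 × 3.6 = 19.368 m².
From F = γ·h_c·A, the centroid depth is h_c = 541/(10.05525 × 19.368) = 2.77792 m.
The centroid lies 3.6/2 = 1.8 m below the top edge, so the top edge sits at h_top = 2.77792 − 1.8 = 0.97792 m below the surface.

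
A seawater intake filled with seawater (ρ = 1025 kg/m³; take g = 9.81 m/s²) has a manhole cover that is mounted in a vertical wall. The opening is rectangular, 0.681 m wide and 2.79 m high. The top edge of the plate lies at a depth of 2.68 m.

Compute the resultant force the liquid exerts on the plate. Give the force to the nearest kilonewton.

γ = ρg = 1025 × 9.81 / 1000 = 10.05525 kN/m³.
The centroid lies 2.79/2 = 1.395 m below the top edge, so the centroid depth is h_c = 2.68 + 1.395 = 4.075 m.
A = 0.681 × 2.79 = 1.89999 m².
Resultant F = γ·h_c·A = 10.05525 × 4.075 × 1.89999 = 77.8524 kN.

F ≈ 78 kN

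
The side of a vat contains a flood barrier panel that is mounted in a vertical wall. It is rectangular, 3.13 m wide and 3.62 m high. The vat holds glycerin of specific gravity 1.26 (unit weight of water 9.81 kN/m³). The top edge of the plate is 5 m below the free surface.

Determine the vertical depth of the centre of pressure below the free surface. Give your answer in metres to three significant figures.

γ = 1.26 × 9.81 = 12.3606 kN/m³.
The centroid lies 3.62/2 = 1.81 m below the top edge, so the centroid depth is h_c = 5 + 1.81 = 6.81 m.
A = 3.13 × 3.62 = 11.3306 m².
Resultant F = γ·h_c·A = 12.3606 × 6.81 × 11.3306 = 953.761 kN.
I_c = b·h³/12 = 3.13 × 3.62³/12 = 12.3734 m⁴.
Centre of pressure: y_p = y_c + I_c/(y_c·A) = 6.81 + 12.3734/(6.81 × 11.3306) = 6.81 + 0.160357 = 6.97036 m along the plane.

h_p = 6.97 m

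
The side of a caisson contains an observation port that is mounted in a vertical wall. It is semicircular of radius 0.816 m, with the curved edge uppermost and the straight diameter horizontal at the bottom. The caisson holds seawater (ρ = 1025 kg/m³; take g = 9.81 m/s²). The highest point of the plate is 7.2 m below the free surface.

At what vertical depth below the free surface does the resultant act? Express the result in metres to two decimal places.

h_p = 7.68 m

γ = ρg = 1025 × 9.81 / 1000 = 10.05525 kN/m³.
The centroid lies 4r/(3π) = 0.346321 m above the diameter, so r − 4r/(3π) = 0.816 − 0.346321 = 0.469679 m below the topmost point, so the centroid depth is h_c = 7.2 + 0.469679 = 7.66968 m.
A = πr²/2 = π × 0.816²/2 = 1.04592 m².
Resultant F = γ·h_c·A = 10.05525 × 7.66968 × 1.04592 = 80.6619 kN.
I_c = (π/8 − 8/(9π))·r⁴ = 0.109757 × 0.816⁴ = 0.0486623 m⁴.
Centre of pressure: y_p = y_c + I_c/(y_c·A) = 7.66968 + 0.0486623/(7.66968 × 1.04592) = 7.66968 + 0.0060662 = 7.67575 m along the plane.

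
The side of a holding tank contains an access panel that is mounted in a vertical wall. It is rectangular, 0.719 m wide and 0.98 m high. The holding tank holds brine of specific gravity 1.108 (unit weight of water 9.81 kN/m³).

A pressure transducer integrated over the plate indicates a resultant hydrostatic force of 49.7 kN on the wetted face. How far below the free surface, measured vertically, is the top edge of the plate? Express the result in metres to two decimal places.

d_top ≈ 6.00 m

γ = 1.108 × 9.81 = 10.86948 kN/m³.
A = 0.719 × 0.98 = 0.70462 m².
From F = γ·h_c·A, the centroid depth is h_c = 49.7/(10.86948 × 0.70462) = 6.48922 m.
The centroid lies 0.98/2 = 0.49 m below the top edge, so the top edge sits at h_top = 6.48922 − 0.49 = 5.99922 m below the surface.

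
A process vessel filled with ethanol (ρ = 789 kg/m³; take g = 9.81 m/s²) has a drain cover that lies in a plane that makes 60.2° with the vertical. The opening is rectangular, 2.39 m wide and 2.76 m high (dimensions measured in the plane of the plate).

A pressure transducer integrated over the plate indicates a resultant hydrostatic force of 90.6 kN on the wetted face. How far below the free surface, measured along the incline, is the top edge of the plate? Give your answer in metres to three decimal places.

γ = ρg = 789 × 9.81 / 1000 = 7.74009 kN/m³.
A = 2.39 × 2.76 = 6.5964 m².
From F = γ·h_c·A, the centroid depth is h_c = 90.6/(7.74009 × 6.5964) = 1.7745 m.
The plate makes 60.2° with the vertical, i.e. θ = 90° − 60.2° = 29.8° to the horizontal. Measuring y along the incline from the free-surface line, vertical depth h = y·sinθ with sinθ = 0.496974.
Along the incline, y_c = h_c/sinθ = 1.7745/0.496974 = 3.57061 m.
The centroid lies 2.76/2 = 1.38 m below the top edge, so the top edge sits at y_top = 3.57061 − 1.38 = 2.19061 m along the incline.

y_top ≈ 2.191 m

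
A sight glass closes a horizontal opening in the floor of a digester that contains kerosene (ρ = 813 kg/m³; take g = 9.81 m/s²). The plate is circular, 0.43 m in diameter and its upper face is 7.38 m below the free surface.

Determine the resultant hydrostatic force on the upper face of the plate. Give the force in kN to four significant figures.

γ = ρg = 813 × 9.81 / 1000 = 7.97553 kN/m³.
The plate is horizontal, so pressure is uniform at p = γ·h = 7.97553 × 7.38 = 58.8594 kN/m².
A = π(0.215)² = 0.14522 m².
F = p·A = 58.8594 × 0.14522 = 8.54756 kN.

F ≈ 8.548 kN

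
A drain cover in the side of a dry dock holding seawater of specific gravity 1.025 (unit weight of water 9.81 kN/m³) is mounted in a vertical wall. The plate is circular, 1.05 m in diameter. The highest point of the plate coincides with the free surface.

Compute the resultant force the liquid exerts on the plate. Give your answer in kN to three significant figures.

F ≈ 4.57 kN

γ = 1.025 × 9.81 = 10.05525 kN/m³.
The centroid is at the centre, 0.525 m below the top of the plate, so the centroid depth is h_c = 0.525 m.
A = π(0.525)² = 0.865901 m².
Resultant F = γ·h_c·A = 10.05525 × 0.525 × 0.865901 = 4.5711 kN.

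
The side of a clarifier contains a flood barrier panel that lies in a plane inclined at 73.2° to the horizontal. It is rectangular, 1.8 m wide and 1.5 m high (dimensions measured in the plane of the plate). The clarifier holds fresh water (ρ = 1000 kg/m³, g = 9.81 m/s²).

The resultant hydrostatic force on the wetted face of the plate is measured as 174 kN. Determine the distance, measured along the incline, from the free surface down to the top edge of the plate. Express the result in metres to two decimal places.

y_top ≈ 6.11 m

γ = ρg = 1000 × 9.81 = 9810 N/m³ = 9.81 kN/m³.
A = 1.8 × 1.5 = 2.7 m².
From F = γ·h_c·A, the centroid depth is h_c = 174/(9.81 × 2.7) = 6.56926 m.
Let θ = 73.2° be the plate's angle to the horizontal; measure y along the incline from where the plane meets the free surface. Vertical depth h = y·sinθ with sinθ = 0.957319.
Along the incline, y_c = h_c/sinθ = 6.56926/0.957319 = 6.86214 m.
The centroid lies 1.5/2 = 0.75 m below the top edge, so the top edge sits at y_top = 6.86214 − 0.75 = 6.11214 m along the incline.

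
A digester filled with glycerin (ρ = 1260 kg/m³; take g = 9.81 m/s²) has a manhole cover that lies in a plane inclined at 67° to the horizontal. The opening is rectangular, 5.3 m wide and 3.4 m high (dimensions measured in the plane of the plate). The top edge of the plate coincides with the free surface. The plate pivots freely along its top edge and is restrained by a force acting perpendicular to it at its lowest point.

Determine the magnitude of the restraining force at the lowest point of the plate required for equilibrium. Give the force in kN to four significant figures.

γ = ρg = 1260 × 9.81 / 1000 = 12.3606 kN/m³.
Let θ = 67° be the plate's angle to the horizontal; measure y along the incline from where the plane meets the free surface. Vertical depth h = y·sinθ with sinθ = 0.920505.
The centroid lies 3.4/2 = 1.7 m below the top edge, so y_c = 1.7 m and h_c = 1.7 × 0.920505 = 1.56486 m.
A = 5.3 × 3.4 = 18.02 m².
Resultant F = γ·h_c·A = 12.3606 × 1.56486 × 18.02 = 348.554 kN.
I_c = b·h³/12 = 5.3 × 3.4³/12 = 17.3593 m⁴.
Centre of pressure: y_p = y_c + I_c/(y_c·A) = 1.7 + 17.3593/(1.7 × 18.02) = 1.7 + 0.566668 = 2.26667 m along the plane.
The resultant acts 1.7 + 0.566668 = 2.26667 m (along the plate) below the hinge at the top edge, so the moment about the hinge is M = F × 2.26667 = 348.554 × 2.26667 = 790.057 kN·m.
A normal force at the bottom, 3.4 m from the hinge, must supply this moment: P = 790.057/3.4 = 232.37 kN.

P ≈ 232.4 kN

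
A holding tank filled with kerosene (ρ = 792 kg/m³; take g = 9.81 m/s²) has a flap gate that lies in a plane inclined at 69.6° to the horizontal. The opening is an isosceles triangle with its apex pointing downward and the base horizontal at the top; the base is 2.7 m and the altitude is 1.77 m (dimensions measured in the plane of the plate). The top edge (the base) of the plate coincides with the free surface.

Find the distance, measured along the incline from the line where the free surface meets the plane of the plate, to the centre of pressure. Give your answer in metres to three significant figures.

y_p = 0.885 m

γ = ρg = 792 × 9.81 / 1000 = 7.76952 kN/m³.
Let θ = 69.6° be the plate's angle to the horizontal; measure y along the incline from where the plane meets the free surface. Vertical depth h = y·sinθ with sinθ = 0.937282.
With the apex down, the centroid sits h/3 = 1.77/3 = 0.59 m below the base (the top edge), so y_c = 0.59 m and h_c = 0.59 × 0.937282 = 0.552996 m.
A = ½ × 2.7 × 1.77 = 2.3895 m².
Resultant F = γ·h_c·A = 7.76952 × 0.552996 × 2.3895 = 10.2665 kN.
I_c = b·h³/36 = 2.7 × 1.77³/36 = 0.415892 m⁴.
Centre of pressure: y_p = y_c + I_c/(y_c·A) = 0.59 + 0.415892/(0.59 × 2.3895) = 0.59 + 0.295 = 0.885 m along the plane.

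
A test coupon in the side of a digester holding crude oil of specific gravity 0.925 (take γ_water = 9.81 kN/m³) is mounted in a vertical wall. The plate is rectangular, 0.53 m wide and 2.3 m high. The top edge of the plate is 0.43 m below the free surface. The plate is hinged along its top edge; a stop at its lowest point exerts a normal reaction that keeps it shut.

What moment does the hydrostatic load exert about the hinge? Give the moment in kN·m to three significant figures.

M ≈ 25.0 kN·m

γ = 0.925 × 9.81 = 9.07425 kN/m³.
The centroid lies 2.3/2 = 1.15 m below the top edge, so the centroid depth is h_c = 0.43 + 1.15 = 1.58 m.
A = 0.53 × 2.3 = 1.219 m².
Resultant F = γ·h_c·A = 9.07425 × 1.58 × 1.219 = 17.4772 kN.
I_c = b·h³/12 = 0.53 × 2.3³/12 = 0.537376 m⁴.
Centre of pressure: y_p = y_c + I_c/(y_c·A) = 1.58 + 0.537376/(1.58 × 1.219) = 1.58 + 0.279009 = 1.85901 m along the plane.
The resultant acts 1.15 + 0.279009 = 1.42901 m (along the plate) below the hinge at the top edge, so the moment about the hinge is M = F × 1.42901 = 17.4772 × 1.42901 = 24.9751 kN·m.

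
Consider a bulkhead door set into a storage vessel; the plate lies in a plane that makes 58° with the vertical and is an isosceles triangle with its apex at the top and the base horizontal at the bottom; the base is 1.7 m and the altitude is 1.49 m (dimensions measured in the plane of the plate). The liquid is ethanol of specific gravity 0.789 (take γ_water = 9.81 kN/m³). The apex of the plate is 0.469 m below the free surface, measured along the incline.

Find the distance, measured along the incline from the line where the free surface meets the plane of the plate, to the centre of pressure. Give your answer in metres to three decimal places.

γ = 0.789 × 9.81 = 7.74009 kN/m³.
The plate makes 58° with the vertical, i.e. θ = 90° − 58° = 32° to the horizontal. Measuring y along the incline from the free-surface line, vertical depth h = y·sinθ with sinθ = 0.529919.
With the apex up, the centroid sits 2h/3 = 2 × 1.49/3 = 0.993333 m below the apex, so y_c = 0.469 + 0.993333 = 1.46233 m and h_c = 1.46233 × 0.529919 = 0.774916 m.
A = ½ × 1.7 × 1.49 = 1.2665 m².
Resultant F = γ·h_c·A = 7.74009 × 0.774916 × 1.2665 = 7.59637 kN.
I_c = b·h³/36 = 1.7 × 1.49³/36 = 0.156209 m⁴.
Centre of pressure: y_p = y_c + I_c/(y_c·A) = 1.46233 + 0.156209/(1.46233 × 1.2665) = 1.46233 + 0.0843442 = 1.54667 m along the plane.

y_p = 1.547 m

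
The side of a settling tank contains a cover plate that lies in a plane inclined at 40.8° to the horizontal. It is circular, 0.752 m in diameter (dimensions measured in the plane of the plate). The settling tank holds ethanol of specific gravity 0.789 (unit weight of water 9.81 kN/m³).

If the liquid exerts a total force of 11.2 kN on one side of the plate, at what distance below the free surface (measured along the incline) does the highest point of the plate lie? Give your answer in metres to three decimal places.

y_top ≈ 4.610 m

γ = 0.789 × 9.81 = 7.74009 kN/m³.
A = π(0.376)² = 0.444146 m².
From F = γ·h_c·A, the centroid depth is h_c = 11.2/(7.74009 × 0.444146) = 3.25796 m.
Let θ = 40.8° be the plate's angle to the horizontal; measure y along the incline from where the plane meets the free surface. Vertical depth h = y·sinθ with sinθ = 0.653421.
Along the incline, y_c = h_c/sinθ = 3.25796/0.653421 = 4.986 m.
The centroid is at the centre, 0.376 m below the top of the plate, so the highest point sits at y_top = 4.986 − 0.376 = 4.61 m along the incline.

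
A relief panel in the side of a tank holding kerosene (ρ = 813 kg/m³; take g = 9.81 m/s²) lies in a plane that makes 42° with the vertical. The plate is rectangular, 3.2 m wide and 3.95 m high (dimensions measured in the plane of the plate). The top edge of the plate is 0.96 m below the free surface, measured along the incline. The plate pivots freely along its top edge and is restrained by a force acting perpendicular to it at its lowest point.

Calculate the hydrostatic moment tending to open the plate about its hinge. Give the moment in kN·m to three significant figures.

γ = ρg = 813 × 9.81 / 1000 = 7.97553 kN/m³.
The plate makes 42° with the vertical, i.e. θ = 90° − 42° = 48° to the horizontal. Measuring y along the incline from the free-surface line, vertical depth h = y·sinθ with sinθ = 0.743145.
The centroid lies 3.95/2 = 1.975 m below the top edge, so y_c = 0.96 + 1.975 = 2.935 m and h_c = 2.935 × 0.743145 = 2.18113 m.
A = 3.2 × 3.95 = 12.64 m².
Resultant F = γ·h_c·A = 7.97553 × 2.18113 × 12.64 = 219.881 kN.
I_c = b·h³/12 = 3.2 × 3.95³/12 = 16.4346 m⁴.
Centre of pressure: y_p = y_c + I_c/(y_c·A) = 2.935 + 16.4346/(2.935 × 12.64) = 2.935 + 0.443 = 3.378 m along the plane.
The resultant acts 1.975 + 0.443 = 2.418 m (along the plate) below the hinge at the top edge, so the moment about the hinge is M = F × 2.418 = 219.881 × 2.418 = 531.672 kN·m.

M ≈ 532 kN·m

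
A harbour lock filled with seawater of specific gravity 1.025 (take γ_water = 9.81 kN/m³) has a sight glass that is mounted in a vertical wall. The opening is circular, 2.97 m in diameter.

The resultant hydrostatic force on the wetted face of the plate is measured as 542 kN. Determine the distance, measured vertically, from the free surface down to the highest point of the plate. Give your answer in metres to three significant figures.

d_top ≈ 6.30 m

γ = 1.025 × 9.81 = 10.05525 kN/m³.
A = π(1.485)² = 6.92792 m².
From F = γ·h_c·A, the centroid depth is h_c = 542/(10.05525 × 6.92792) = 7.78043 m.
The centroid is at the centre, 1.485 m below the top of the plate, so the highest point sits at h_top = 7.78043 − 1.485 = 6.29543 m below the surface.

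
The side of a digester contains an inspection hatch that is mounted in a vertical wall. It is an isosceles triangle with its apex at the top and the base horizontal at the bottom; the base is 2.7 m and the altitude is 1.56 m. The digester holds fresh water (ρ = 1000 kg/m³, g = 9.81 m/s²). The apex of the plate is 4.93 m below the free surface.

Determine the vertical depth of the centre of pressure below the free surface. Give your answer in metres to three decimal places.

γ = ρg = 1000 × 9.81 = 9810 N/m³ = 9.81 kN/m³.
With the apex up, the centroid sits 2h/3 = 2 × 1.56/3 = 1.04 m below the apex, so the centroid depth is h_c = 4.93 + 1.04 = 5.97 m.
A = ½ × 2.7 × 1.56 = 2.106 m².
Resultant F = γ·h_c·A = 9.81 × 5.97 × 2.106 = 123.339 kN.
I_c = b·h³/36 = 2.7 × 1.56³/36 = 0.284731 m⁴.
Centre of pressure: y_p = y_c + I_c/(y_c·A) = 5.97 + 0.284731/(5.97 × 2.106) = 5.97 + 0.0226466 = 5.99265 m along the plane.

h_p = 5.993 m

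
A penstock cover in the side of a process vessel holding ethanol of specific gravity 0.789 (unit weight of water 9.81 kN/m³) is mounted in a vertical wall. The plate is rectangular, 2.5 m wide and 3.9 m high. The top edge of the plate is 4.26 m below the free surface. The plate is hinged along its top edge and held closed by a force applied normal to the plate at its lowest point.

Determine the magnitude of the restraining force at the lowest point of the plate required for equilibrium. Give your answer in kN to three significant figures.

γ = 0.789 × 9.81 = 7.74009 kN/m³.
The centroid lies 3.9/2 = 1.95 m below the top edge, so the centroid depth is h_c = 4.26 + 1.95 = 6.21 m.
A = 2.5 × 3.9 = 9.75 m².
Resultant F = γ·h_c·A = 7.74009 × 6.21 × 9.75 = 468.643 kN.
I_c = b·h³/12 = 2.5 × 3.9³/12 = 12.3581 m⁴.
Centre of pressure: y_p = y_c + I_c/(y_c·A) = 6.21 + 12.3581/(6.21 × 9.75) = 6.21 + 0.204106 = 6.41411 m along the plane.
The resultant acts 1.95 + 0.204106 = 2.15411 m (along the plate) below the hinge at the top edge, so the moment about the hinge is M = F × 2.15411 = 468.643 × 2.15411 = 1009.51 kN·m.
A normal force at the bottom, 3.9 m from the hinge, must supply this moment: P = 1009.51/3.9 = 258.849 kN.

P ≈ 259 kN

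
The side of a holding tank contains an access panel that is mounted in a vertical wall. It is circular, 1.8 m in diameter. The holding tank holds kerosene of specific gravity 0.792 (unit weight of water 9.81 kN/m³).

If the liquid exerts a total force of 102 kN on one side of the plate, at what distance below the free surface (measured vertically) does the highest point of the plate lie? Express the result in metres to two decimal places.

d_top ≈ 4.26 m

γ = 0.792 × 9.81 = 7.76952 kN/m³.
A = π(0.9)² = 2.54469 m².
From F = γ·h_c·A, the centroid depth is h_c = 102/(7.76952 × 2.54469) = 5.15907 m.
The centroid is at the centre, 0.9 m below the top of the plate, so the highest point sits at h_top = 5.15907 − 0.9 = 4.25907 m below the surface.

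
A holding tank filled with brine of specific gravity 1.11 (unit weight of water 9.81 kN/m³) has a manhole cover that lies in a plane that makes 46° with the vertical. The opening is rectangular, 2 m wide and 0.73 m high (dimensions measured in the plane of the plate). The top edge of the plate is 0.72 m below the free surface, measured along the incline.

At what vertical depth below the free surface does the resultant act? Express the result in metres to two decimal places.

h_p = 0.78 m

γ = 1.11 × 9.81 = 10.8891 kN/m³.
The plate makes 46° with the vertical, i.e. θ = 90° − 46° = 44° to the horizontal. Measuring y along the incline from the free-surface line, vertical depth h = y·sinθ with sinθ = 0.694658.
The centroid lies 0.73/2 = 0.365 m below the top edge, so y_c = 0.72 + 0.365 = 1.085 m and h_c = 1.085 × 0.694658 = 0.753704 m.
A = 2 × 0.73 = 1.46 m².
Resultant F = γ·h_c·A = 10.8891 × 0.753704 × 1.46 = 11.9825 kN.
I_c = b·h³/12 = 2 × 0.73³/12 = 0.0648362 m⁴.
Centre of pressure: y_p = y_c + I_c/(y_c·A) = 1.085 + 0.0648362/(1.085 × 1.46) = 1.085 + 0.0409294 = 1.12593 m along the plane.
Vertically, h_p = y_p·sinθ = 1.12593 × 0.694658 = 0.782136 m.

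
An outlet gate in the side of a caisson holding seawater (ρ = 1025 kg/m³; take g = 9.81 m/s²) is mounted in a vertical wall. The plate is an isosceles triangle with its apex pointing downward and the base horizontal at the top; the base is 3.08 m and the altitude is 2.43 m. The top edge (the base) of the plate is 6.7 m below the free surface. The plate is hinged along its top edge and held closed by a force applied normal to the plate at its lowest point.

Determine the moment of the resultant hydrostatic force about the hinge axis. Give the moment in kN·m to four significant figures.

M ≈ 241.2 kN·m

γ = ρg = 1025 × 9.81 / 1000 = 10.05525 kN/m³.
With the apex down, the centroid sits h/3 = 2.43/3 = 0.81 m below the base (the top edge), so the centroid depth is h_c = 6.7 + 0.81 = 7.51 m.
A = ½ × 3.08 × 2.43 = 3.7422 m².
Resultant F = γ·h_c·A = 10.05525 × 7.51 × 3.7422 = 282.592 kN.
I_c = b·h³/36 = 3.08 × 2.43³/36 = 1.22763 m⁴.
Centre of pressure: y_p = y_c + I_c/(y_c·A) = 7.51 + 1.22763/(7.51 × 3.7422) = 7.51 + 0.0436818 = 7.55368 m along the plane.
The resultant acts 0.81 + 0.0436818 = 0.853682 m (along the plate) below the hinge at the top edge, so the moment about the hinge is M = F × 0.853682 = 282.592 × 0.853682 = 241.244 kN·m.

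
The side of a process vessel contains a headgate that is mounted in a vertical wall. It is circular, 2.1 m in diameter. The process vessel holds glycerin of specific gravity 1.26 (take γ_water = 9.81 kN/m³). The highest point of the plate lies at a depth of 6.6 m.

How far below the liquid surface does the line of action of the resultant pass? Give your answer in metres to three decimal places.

h_p = 7.686 m

γ = 1.26 × 9.81 = 12.3606 kN/m³.
The centroid is at the centre, 1.05 m below the top of the plate, so the centroid depth is h_c = 6.6 + 1.05 = 7.65 m.
A = π(1.05)² = 3.46361 m².
Resultant F = γ·h_c·A = 12.3606 × 7.65 × 3.46361 = 327.514 kN.
I_c = πr⁴/4 = π × 1.05⁴/4 = 0.954656 m⁴.
Centre of pressure: y_p = y_c + I_c/(y_c·A) = 7.65 + 0.954656/(7.65 × 3.46361) = 7.65 + 0.0360294 = 7.68603 m along the plane.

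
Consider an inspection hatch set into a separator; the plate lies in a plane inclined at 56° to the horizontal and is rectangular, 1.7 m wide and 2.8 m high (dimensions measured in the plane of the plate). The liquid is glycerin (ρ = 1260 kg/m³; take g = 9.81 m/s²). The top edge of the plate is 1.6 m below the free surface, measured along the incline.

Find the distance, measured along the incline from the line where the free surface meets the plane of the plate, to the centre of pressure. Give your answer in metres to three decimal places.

y_p = 3.218 m

γ = ρg = 1260 × 9.81 / 1000 = 12.3606 kN/m³.
Let θ = 56° be the plate's angle to the horizontal; measure y along the incline from where the plane meets the free surface. Vertical depth h = y·sinθ with sinθ = 0.829038.
The centroid lies 2.8/2 = 1.4 m below the top edge, so y_c = 1.6 + 1.4 = 3 m and h_c = 3 × 0.829038 = 2.48711 m.
A = 1.7 × 2.8 = 4.76 m².
Resultant F = γ·h_c·A = 12.3606 × 2.48711 × 4.76 = 146.333 kN.
I_c = b·h³/12 = 1.7 × 2.8³/12 = 3.10987 m⁴.
Centre of pressure: y_p = y_c + I_c/(y_c·A) = 3 + 3.10987/(3 × 4.76) = 3 + 0.217778 = 3.21778 m along the plane.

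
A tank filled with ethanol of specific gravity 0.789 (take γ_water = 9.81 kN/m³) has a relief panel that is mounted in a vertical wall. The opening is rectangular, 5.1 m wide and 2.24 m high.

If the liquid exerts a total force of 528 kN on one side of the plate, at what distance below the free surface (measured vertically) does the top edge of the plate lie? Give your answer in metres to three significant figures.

d_top ≈ 4.85 m

γ = 0.789 × 9.81 = 7.74009 kN/m³.
A = 5.1 × 2.24 = 11.424 m².
From F = γ·h_c·A, the centroid depth is h_c = 528/(7.74009 × 11.424) = 5.97131 m.
The centroid lies 2.24/2 = 1.12 m below the top edge, so the top edge sits at h_top = 5.97131 − 1.12 = 4.85131 m below the surface.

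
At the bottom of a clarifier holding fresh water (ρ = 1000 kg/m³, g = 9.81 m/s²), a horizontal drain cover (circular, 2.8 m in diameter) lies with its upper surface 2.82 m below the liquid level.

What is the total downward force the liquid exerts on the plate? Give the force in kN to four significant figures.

F ≈ 170.3 kN

γ = ρg = 1000 × 9.81 = 9810 N/m³ = 9.81 kN/m³.
The plate is horizontal, so pressure is uniform at p = γ·h = 9.81 × 2.82 = 27.6642 kN/m².
A = π(1.4)² = 6.15752 m².
F = p·A = 27.6642 × 6.15752 = 170.343 kN.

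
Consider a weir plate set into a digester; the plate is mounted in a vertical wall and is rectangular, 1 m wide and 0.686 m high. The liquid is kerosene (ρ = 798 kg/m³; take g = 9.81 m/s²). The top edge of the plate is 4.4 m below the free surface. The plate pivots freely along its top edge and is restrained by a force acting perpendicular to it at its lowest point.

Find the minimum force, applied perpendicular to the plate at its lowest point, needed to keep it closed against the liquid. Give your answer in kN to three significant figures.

P ≈ 13.0 kN

γ = ρg = 798 × 9.81 / 1000 = 7.82838 kN/m³.
The centroid lies 0.686/2 = 0.343 m below the top edge, so the centroid depth is h_c = 4.4 + 0.343 = 4.743 m.
A = 1 × 0.686 = 0.686 m².
Resultant F = γ·h_c·A = 7.82838 × 4.743 × 0.686 = 25.4712 kN.
I_c = b·h³/12 = 1 × 0.686³/12 = 0.0269024 m⁴.
Centre of pressure: y_p = y_c + I_c/(y_c·A) = 4.743 + 0.0269024/(4.743 × 0.686) = 4.743 + 0.00826825 = 4.75127 m along the plane.
The resultant acts 0.343 + 0.00826825 = 0.351268 m (along the plate) below the hinge at the top edge, so the moment about the hinge is M = F × 0.351268 = 25.4712 × 0.351268 = 8.94722 kN·m.
A normal force at the bottom, 0.686 m from the hinge, must supply this moment: P = 8.94722/0.686 = 13.0426 kN.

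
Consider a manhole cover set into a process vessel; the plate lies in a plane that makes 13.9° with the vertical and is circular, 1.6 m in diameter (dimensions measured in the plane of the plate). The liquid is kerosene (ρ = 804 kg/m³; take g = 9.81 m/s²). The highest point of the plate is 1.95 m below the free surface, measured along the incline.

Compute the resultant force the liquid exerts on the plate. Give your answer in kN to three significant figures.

γ = ρg = 804 × 9.81 / 1000 = 7.88724 kN/m³.
The plate makes 13.9° with the vertical, i.e. θ = 90° − 13.9° = 76.1° to the horizontal. Measuring y along the incline from the free-surface line, vertical depth h = y·sinθ with sinθ = 0.970716.
The centroid is at the centre, 0.8 m below the top of the plate, so y_c = 1.95 + 0.8 = 2.75 m and h_c = 2.75 × 0.970716 = 2.66947 m.
A = π(0.8)² = 2.01062 m².
Resultant F = γ·h_c·A = 7.88724 × 2.66947 × 2.01062 = 42.3331 kN.

F ≈ 42.3 kN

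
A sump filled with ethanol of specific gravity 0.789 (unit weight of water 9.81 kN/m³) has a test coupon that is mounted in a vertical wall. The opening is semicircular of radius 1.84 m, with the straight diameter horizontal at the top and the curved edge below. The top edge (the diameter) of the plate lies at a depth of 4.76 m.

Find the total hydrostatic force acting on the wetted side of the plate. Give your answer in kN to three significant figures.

γ = 0.789 × 9.81 = 7.74009 kN/m³.
The centroid of a semicircle lies 4r/(3π) = 0.78092 m from the diameter, here below the top edge, so the centroid depth is h_c = 4.76 + 0.78092 = 5.54092 m.
A = πr²/2 = π × 1.84²/2 = 5.31809 m².
Resultant F = γ·h_c·A = 7.74009 × 5.54092 × 5.31809 = 228.078 kN.

F ≈ 228 kN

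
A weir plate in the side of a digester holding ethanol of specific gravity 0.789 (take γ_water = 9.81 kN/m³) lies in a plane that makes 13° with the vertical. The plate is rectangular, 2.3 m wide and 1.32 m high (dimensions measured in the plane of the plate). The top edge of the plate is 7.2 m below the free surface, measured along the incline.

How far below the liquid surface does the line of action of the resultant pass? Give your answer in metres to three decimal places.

h_p = 7.677 m

γ = 0.789 × 9.81 = 7.74009 kN/m³.
The plate makes 13° with the vertical, i.e. θ = 90° − 13° = 77° to the horizontal. Measuring y along the incline from the free-surface line, vertical depth h = y·sinθ with sinθ = 0.974370.
The centroid lies 1.32/2 = 0.66 m below the top edge, so y_c = 7.2 + 0.66 = 7.86 m and h_c = 7.86 × 0.974370 = 7.65855 m.
A = 2.3 × 1.32 = 3.036 m².
Resultant F = γ·h_c·A = 7.74009 × 7.65855 × 3.036 = 179.968 kN.
I_c = b·h³/12 = 2.3 × 1.32³/12 = 0.440827 m⁴.
Centre of pressure: y_p = y_c + I_c/(y_c·A) = 7.86 + 0.440827/(7.86 × 3.036) = 7.86 + 0.0184733 = 7.87847 m along the plane.
Vertically, h_p = y_p·sinθ = 7.87847 × 0.974370 = 7.67654 m.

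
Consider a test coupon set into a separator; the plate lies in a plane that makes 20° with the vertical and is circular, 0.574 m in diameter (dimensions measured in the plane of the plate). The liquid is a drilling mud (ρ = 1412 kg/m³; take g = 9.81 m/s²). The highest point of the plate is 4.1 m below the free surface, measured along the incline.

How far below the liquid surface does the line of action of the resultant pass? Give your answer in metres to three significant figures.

h_p = 4.13 m

γ = ρg = 1412 × 9.81 / 1000 = 13.85172 kN/m³.
The plate makes 20° with the vertical, i.e. θ = 90° − 20° = 70° to the horizontal. Measuring y along the incline from the free-surface line, vertical depth h = y·sinθ with sinθ = 0.939693.
The centroid is at the centre, 0.287 m below the top of the plate, so y_c = 4.1 + 0.287 = 4.387 m and h_c = 4.387 × 0.939693 = 4.12243 m.
A = π(0.287)² = 0.25877 m².
Resultant F = γ·h_c·A = 13.85172 × 4.12243 × 0.25877 = 14.7765 kN.
I_c = πr⁴/4 = π × 0.287⁴/4 = 0.00532865 m⁴.
Centre of pressure: y_p = y_c + I_c/(y_c·A) = 4.387 + 0.00532865/(4.387 × 0.25877) = 4.387 + 0.00469392 = 4.39169 m along the plane.
Vertically, h_p = y_p·sinθ = 4.39169 × 0.939693 = 4.12684 m.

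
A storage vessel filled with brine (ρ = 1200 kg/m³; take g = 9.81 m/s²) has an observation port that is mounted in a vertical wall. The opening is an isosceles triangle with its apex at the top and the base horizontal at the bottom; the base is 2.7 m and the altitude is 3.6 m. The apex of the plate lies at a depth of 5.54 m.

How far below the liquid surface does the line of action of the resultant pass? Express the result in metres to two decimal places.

γ = ρg = 1200 × 9.81 / 1000 = 11.772 kN/m³.
With the apex up, the centroid sits 2h/3 = 2 × 3.6/3 = 2.4 m below the apex, so the centroid depth is h_c = 5.54 + 2.4 = 7.94 m.
A = ½ × 2.7 × 3.6 = 4.86 m².
Resultant F = γ·h_c·A = 11.772 × 7.94 × 4.86 = 454.263 kN.
I_c = b·h³/36 = 2.7 × 3.6³/36 = 3.4992 m⁴.
Centre of pressure: y_p = y_c + I_c/(y_c·A) = 7.94 + 3.4992/(7.94 × 4.86) = 7.94 + 0.0906801 = 8.03068 m along the plane.

h_p = 8.03 m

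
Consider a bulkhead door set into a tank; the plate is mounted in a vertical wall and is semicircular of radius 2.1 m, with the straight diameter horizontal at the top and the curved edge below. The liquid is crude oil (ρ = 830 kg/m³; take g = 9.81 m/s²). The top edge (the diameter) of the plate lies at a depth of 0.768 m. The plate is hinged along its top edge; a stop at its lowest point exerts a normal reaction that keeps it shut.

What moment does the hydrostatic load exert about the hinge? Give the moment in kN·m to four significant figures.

γ = ρg = 830 × 9.81 / 1000 = 8.1423 kN/m³.
The centroid of a semicircle lies 4r/(3π) = 0.891268 m from the diameter, here below the top edge, so the centroid depth is h_c = 0.768 + 0.891268 = 1.65927 m.
A = πr²/2 = π × 2.1²/2 = 6.92721 m².
Resultant F = γ·h_c·A = 8.1423 × 1.65927 × 6.92721 = 93.5885 kN.
I_c = (π/8 − 8/(9π))·r⁴ = 0.109757 × 2.1⁴ = 2.13457 m⁴.
Centre of pressure: y_p = y_c + I_c/(y_c·A) = 1.65927 + 2.13457/(1.65927 × 6.92721) = 1.65927 + 0.18571 = 1.84498 m along the plane.
The resultant acts 0.891268 + 0.18571 = 1.07698 m (along the plate) below the hinge at the top edge, so the moment about the hinge is M = F × 1.07698 = 93.5885 × 1.07698 = 100.793 kN·m.

M ≈ 100.8 kN·m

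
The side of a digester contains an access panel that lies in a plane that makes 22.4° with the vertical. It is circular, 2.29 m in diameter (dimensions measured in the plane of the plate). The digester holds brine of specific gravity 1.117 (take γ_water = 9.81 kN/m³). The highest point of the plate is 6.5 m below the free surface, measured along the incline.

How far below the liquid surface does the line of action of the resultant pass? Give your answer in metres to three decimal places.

γ = 1.117 × 9.81 = 10.95777 kN/m³.
The plate makes 22.4° with the vertical, i.e. θ = 90° − 22.4° = 67.6° to the horizontal. Measuring y along the incline from the free-surface line, vertical depth h = y·sinθ with sinθ = 0.924546.
The centroid is at the centre, 1.145 m below the top of the plate, so y_c = 6.5 + 1.145 = 7.645 m and h_c = 7.645 × 0.924546 = 7.06815 m.
A = π(1.145)² = 4.11871 m².
Resultant F = γ·h_c·A = 10.95777 × 7.06815 × 4.11871 = 318.999 kN.
I_c = πr⁴/4 = π × 1.145⁴/4 = 1.34993 m⁴.
Centre of pressure: y_p = y_c + I_c/(y_c·A) = 7.645 + 1.34993/(7.645 × 4.11871) = 7.645 + 0.0428719 = 7.68787 m along the plane.
Vertically, h_p = y_p·sinθ = 7.68787 × 0.924546 = 7.10779 m.

h_p = 7.108 m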